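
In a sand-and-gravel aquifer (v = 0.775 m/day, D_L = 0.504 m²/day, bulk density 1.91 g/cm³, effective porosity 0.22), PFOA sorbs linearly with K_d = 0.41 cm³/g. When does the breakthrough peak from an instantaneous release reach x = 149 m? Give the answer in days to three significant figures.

873 days

Retardation factor R = 1 + ρ_b·K_d/n = 1 + 1.91 × 0.41/0.22 = 4.560.
Sorption retards both mechanisms: v_R = v/R = 0.1700 m/day, D_R = D/R = 0.1105 m²/day.
Peak time from v_R²t² + 2D_R t − x² = 0: t = (√(D_R² + v_R²x²) − D_R)/v_R².
√(D_R² + v_R²x²) = √(0.1105² + 0.1700² × 149²) = 25.33; v_R² = 0.02890.
t = (25.33 − 0.1105)/0.02890 = 873 days.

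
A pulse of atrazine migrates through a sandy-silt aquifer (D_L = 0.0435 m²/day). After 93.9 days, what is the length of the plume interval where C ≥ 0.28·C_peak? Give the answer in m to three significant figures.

9.12 m

The plume is Gaussian with σ = √(2Dt) = √(2 × 0.0435 × 93.9) = 2.858 m.
C/C_peak = exp(−Δx²/(2σ²)) = 0.28 ⇒ Δx = σ·√(−2 ln 0.28) = 2.858 × 1.596 = 4.561 m.
Width = 2Δx = 9.12 m.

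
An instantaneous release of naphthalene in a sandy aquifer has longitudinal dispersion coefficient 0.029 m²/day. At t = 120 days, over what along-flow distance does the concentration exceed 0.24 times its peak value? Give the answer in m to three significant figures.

The plume is Gaussian with σ = √(2Dt) = √(2 × 0.029 × 120) = 2.638 m.
C/C_peak = exp(−Δx²/(2σ²)) = 0.24 ⇒ Δx = σ·√(−2 ln 0.24) = 2.638 × 1.689 = 4.456 m.
Width = 2Δx = 8.91 m.

8.91 m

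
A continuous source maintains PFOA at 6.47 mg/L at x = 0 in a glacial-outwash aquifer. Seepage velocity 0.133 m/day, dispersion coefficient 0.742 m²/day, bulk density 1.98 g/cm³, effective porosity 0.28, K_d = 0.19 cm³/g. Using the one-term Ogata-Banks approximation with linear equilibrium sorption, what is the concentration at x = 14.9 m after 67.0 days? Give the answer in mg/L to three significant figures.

0.286 mg/L

Retardation factor R = 1 + ρ_b·K_d/n = 1 + 1.98 × 0.19/0.28 = 2.344.
Sorption retards both mechanisms: v_R = v/R = 0.05674 m/day, D_R = D/R = 0.3166 m²/day.
v_R·t = 0.05674 × 67.0 = 3.80158 m; 2√(D_R t) = 9.211 m; argument = (14.9 − 3.80158)/9.211 = 1.205.
C = C₀ × ½·erfc(1.205) = 6.47 × 0.04418 = 0.286 mg/L.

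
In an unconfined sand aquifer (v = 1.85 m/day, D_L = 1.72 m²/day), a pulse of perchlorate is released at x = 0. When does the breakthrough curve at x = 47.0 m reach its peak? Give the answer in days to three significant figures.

For the 1D instantaneous-source solution, setting ∂C/∂t = 0 at fixed x gives v²t² + 2Dt − x² = 0, so t = (√(D² + v²x²) − D)/v².
√(D² + v²x²) = √(1.72² + 1.85² × 47.0²) = 86.97; v² = 3.4225.
t = (86.97 − 1.72)/3.4225 = 24.9 days (vs. the pure-advection estimate x/v = 25.4 d).

24.9 days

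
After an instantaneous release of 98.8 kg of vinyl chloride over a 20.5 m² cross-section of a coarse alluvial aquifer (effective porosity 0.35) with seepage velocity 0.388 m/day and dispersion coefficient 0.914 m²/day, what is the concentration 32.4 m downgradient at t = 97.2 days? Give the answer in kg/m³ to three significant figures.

0.381 kg/m³

For an instantaneous plane source, C(x,t) = M/(n_e·A·√(4πDt)) · exp(−(x−vt)²/(4Dt)), with n_e·A the pore (flow) area.
Plume center vt = 0.388 × 97.2 = 37.7136 m, so the well at 32.4 m is 5.3136 m upgradient of the peak.
√(4πDt) = 33.41 m, giving peak height M/(n_e·A·√(4πDt)) = 98.8/(0.35 × 20.5 × 33.41) = 0.4122 kg/m³.
(x−vt)²/(4Dt) = (-5.3136)²/(4 × 0.914 × 97.2) = 0.07945; exp(−0.07945) = 0.9236.
C = 0.4122 × 0.9236 = 0.381 kg/m³.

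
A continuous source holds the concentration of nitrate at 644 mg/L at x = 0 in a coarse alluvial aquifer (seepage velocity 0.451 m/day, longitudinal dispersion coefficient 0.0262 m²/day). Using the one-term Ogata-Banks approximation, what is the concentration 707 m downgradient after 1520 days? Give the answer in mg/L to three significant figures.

For a continuous step input, C/C₀ ≈ ½·erfc((x−vt)/(2√(Dt))).
vt = 0.451 × 1520 = 685.52 m and 2√(Dt) = 2√(0.0262 × 1520) = 12.62 m.
Argument (x−vt)/(2√(Dt)) = (707 − 685.52)/12.62 = 1.702; ½·erfc(1.702) = 0.008042.
C = 644 × 0.008042 = 5.18 mg/L.

5.18 mg/L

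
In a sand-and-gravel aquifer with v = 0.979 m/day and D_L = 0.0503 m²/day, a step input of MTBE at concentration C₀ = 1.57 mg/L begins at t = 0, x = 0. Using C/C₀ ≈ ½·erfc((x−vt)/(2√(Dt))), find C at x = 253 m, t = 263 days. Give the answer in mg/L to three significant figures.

For a continuous step input, C/C₀ ≈ ½·erfc((x−vt)/(2√(Dt))).
vt = 0.979 × 263 = 257.477 m and 2√(Dt) = 2√(0.0503 × 263) = 7.274 m.
Argument (x−vt)/(2√(Dt)) = (253 − 257.477)/7.274 = -0.6155; ½·erfc(-0.6155) = 0.8080.
C = 1.57 × 0.8080 = 1.27 mg/L.

1.27 mg/L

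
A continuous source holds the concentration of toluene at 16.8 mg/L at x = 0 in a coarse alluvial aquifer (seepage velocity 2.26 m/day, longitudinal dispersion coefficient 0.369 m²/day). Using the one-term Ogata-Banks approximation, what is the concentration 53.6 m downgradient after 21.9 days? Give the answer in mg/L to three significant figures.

2.58 mg/L

For a continuous step input, C/C₀ ≈ ½·erfc((x−vt)/(2√(Dt))).
vt = 2.26 × 21.9 = 49.494 m and 2√(Dt) = 2√(0.369 × 21.9) = 5.685 m.
Argument (x−vt)/(2√(Dt)) = (53.6 − 49.494)/5.685 = 0.7223; ½·erfc(0.7223) = 0.1535.
C = 16.8 × 0.1535 = 2.58 mg/L.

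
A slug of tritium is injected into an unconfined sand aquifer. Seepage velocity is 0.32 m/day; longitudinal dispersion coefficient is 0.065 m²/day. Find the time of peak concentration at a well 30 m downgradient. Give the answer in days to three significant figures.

For the 1D instantaneous-source solution, setting ∂C/∂t = 0 at fixed x gives v²t² + 2Dt − x² = 0, so t = (√(D² + v²x²) − D)/v².
√(D² + v²x²) = √(0.065² + 0.32² × 30²) = 9.600; v² = 0.1024.
t = (9.600 − 0.065)/0.1024 = 93.1 days (vs. the pure-advection estimate x/v = 93.8 d).

93.1 days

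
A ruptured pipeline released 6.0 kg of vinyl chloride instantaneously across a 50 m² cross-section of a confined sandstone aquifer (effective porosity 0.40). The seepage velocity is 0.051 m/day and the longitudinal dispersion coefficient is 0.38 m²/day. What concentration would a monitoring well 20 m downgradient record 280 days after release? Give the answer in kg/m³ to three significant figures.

0.00760 kg/m³

For an instantaneous plane source, C(x,t) = M/(n_e·A·√(4πDt)) · exp(−(x−vt)²/(4Dt)), with n_e·A the pore (flow) area.
Plume center vt = 0.051 × 280 = 14.28 m, so the well at 20 m is 5.72 m downgradient of the peak.
√(4πDt) = 36.57 m, giving peak height M/(n_e·A·√(4πDt)) = 6.0/(0.40 × 50 × 36.57) = 0.008203 kg/m³.
(x−vt)²/(4Dt) = (5.72)²/(4 × 0.38 × 280) = 0.07688; exp(−0.07688) = 0.9260.
C = 0.008203 × 0.9260 = 0.00760 kg/m³.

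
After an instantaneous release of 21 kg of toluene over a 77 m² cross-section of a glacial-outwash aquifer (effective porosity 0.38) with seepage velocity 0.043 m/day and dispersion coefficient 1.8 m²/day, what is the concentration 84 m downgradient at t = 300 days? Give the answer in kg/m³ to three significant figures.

0.000839 kg/m³

For an instantaneous plane source, C(x,t) = M/(n_e·A·√(4πDt)) · exp(−(x−vt)²/(4Dt)), with n_e·A the pore (flow) area.
Plume center vt = 0.043 × 300 = 12.9 m, so the well at 84 m is 71.1 m downgradient of the peak.
√(4πDt) = 82.38 m, giving peak height M/(n_e·A·√(4πDt)) = 21/(0.38 × 77 × 82.38) = 0.008712 kg/m³.
(x−vt)²/(4Dt) = (71.1)²/(4 × 1.8 × 300) = 2.340; exp(−2.340) = 0.09633.
C = 0.008712 × 0.09633 = 0.000839 kg/m³.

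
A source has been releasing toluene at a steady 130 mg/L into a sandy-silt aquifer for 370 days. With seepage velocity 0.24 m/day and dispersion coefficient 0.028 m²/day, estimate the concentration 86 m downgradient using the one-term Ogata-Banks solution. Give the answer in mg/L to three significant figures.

95.0 mg/L

For a continuous step input, C/C₀ ≈ ½·erfc((x−vt)/(2√(Dt))).
vt = 0.24 × 370 = 88.8 m and 2√(Dt) = 2√(0.028 × 370) = 6.437 m.
Argument (x−vt)/(2√(Dt)) = (86 − 88.8)/6.437 = -0.4350; ½·erfc(-0.4350) = 0.7308.
C = 130 × 0.7308 = 95.0 mg/L.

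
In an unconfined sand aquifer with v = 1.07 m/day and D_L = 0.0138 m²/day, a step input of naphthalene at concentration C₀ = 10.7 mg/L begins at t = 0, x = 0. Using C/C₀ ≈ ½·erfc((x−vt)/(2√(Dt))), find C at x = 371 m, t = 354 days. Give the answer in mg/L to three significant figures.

10.6 mg/L

For a continuous step input, C/C₀ ≈ ½·erfc((x−vt)/(2√(Dt))).
vt = 1.07 × 354 = 378.78 m and 2√(Dt) = 2√(0.0138 × 354) = 4.420 m.
Argument (x−vt)/(2√(Dt)) = (371 − 378.78)/4.420 = -1.760; ½·erfc(-1.760) = 0.9936.
C = 10.7 × 0.9936 = 10.6 mg/L.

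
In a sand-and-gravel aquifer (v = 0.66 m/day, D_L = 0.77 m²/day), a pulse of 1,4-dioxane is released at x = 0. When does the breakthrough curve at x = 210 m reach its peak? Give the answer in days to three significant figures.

316 days

For the 1D instantaneous-source solution, setting ∂C/∂t = 0 at fixed x gives v²t² + 2Dt − x² = 0, so t = (√(D² + v²x²) − D)/v².
√(D² + v²x²) = √(0.77² + 0.66² × 210²) = 138.6; v² = 0.4356.
t = (138.6 − 0.77)/0.4356 = 316 days (vs. the pure-advection estimate x/v = 318 d).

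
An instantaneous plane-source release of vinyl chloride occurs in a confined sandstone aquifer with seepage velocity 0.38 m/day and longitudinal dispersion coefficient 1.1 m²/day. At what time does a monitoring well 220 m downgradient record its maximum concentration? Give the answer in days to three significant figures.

571 days

For the 1D instantaneous-source solution, setting ∂C/∂t = 0 at fixed x gives v²t² + 2Dt − x² = 0, so t = (√(D² + v²x²) − D)/v².
√(D² + v²x²) = √(1.1² + 0.38² × 220²) = 83.61; v² = 0.1444.
t = (83.61 − 1.1)/0.1444 = 571 days (vs. the pure-advection estimate x/v = 579 d).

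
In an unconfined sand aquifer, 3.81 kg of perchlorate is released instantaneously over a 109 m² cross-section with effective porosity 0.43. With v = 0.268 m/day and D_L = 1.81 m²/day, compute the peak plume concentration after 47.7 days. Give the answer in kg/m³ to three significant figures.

The peak of an instantaneous 1D plume sits at x = vt; there the Gaussian factor is 1 and C_max = M/(n_e·A·√(4πDt)), where n_e·A is the pore area the mass is dissolved in.
√(4πDt) = √(4π × 1.81 × 47.7) = 32.94 m, so C_max = 3.81/(0.43 × 109 × 32.94) = 0.00247 kg/m³.

0.00247 kg/m³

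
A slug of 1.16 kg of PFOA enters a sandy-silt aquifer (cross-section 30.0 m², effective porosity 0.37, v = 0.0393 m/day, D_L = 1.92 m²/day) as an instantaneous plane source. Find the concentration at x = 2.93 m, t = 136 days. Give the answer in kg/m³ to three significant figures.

0.00181 kg/m³

For an instantaneous plane source, C(x,t) = M/(n_e·A·√(4πDt)) · exp(−(x−vt)²/(4Dt)), with n_e·A the pore (flow) area.
Plume center vt = 0.0393 × 136 = 5.3448 m, so the well at 2.93 m is 2.4148 m upgradient of the peak.
√(4πDt) = 57.28 m, giving peak height M/(n_e·A·√(4πDt)) = 1.16/(0.37 × 30.0 × 57.28) = 0.001824 kg/m³.
(x−vt)²/(4Dt) = (-2.4148)²/(4 × 1.92 × 136) = 0.005583; exp(−0.005583) = 0.9944.
C = 0.001824 × 0.9944 = 0.00181 kg/m³.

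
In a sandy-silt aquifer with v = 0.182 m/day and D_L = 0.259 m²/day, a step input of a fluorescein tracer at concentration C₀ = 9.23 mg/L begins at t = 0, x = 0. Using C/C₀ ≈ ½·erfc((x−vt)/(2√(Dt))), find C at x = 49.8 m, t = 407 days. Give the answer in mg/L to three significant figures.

For a continuous step input, C/C₀ ≈ ½·erfc((x−vt)/(2√(Dt))).
vt = 0.182 × 407 = 74.074 m and 2√(Dt) = 2√(0.259 × 407) = 20.53 m.
Argument (x−vt)/(2√(Dt)) = (49.8 − 74.074)/20.53 = -1.182; ½·erfc(-1.182) = 0.9527.
C = 9.23 × 0.9527 = 8.79 mg/L.

8.79 mg/L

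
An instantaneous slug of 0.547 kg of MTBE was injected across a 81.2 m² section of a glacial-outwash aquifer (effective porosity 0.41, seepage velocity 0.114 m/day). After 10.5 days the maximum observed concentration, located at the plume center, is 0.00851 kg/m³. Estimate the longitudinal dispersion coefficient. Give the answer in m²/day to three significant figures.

0.0283 m²/day

At the plume center C_max = M/(n_e·A·√(4πDt)), so D = M²/(4πt·(n_e·A·C_max)²).
n_e·A·C_max = 0.41 × 81.2 × 0.00851 = 0.2833 kg/m.
D = 0.547²/(4π × 10.5 × 0.2833²) = 0.0283 m²/day.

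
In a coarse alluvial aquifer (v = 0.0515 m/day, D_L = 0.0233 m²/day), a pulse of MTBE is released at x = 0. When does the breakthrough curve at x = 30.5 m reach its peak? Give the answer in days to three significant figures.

584 days

For the 1D instantaneous-source solution, setting ∂C/∂t = 0 at fixed x gives v²t² + 2Dt − x² = 0, so t = (√(D² + v²x²) − D)/v².
√(D² + v²x²) = √(0.0233² + 0.0515² × 30.5²) = 1.571; v² = 0.00265225.
t = (1.571 − 0.0233)/0.00265225 = 584 days (vs. the pure-advection estimate x/v = 592 d).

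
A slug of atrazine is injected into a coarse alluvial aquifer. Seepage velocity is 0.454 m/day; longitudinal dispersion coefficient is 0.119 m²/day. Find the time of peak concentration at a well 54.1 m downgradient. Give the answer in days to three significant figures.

For the 1D instantaneous-source solution, setting ∂C/∂t = 0 at fixed x gives v²t² + 2Dt − x² = 0, so t = (√(D² + v²x²) − D)/v².
√(D² + v²x²) = √(0.119² + 0.454² × 54.1²) = 24.56; v² = 0.206116.
t = (24.56 − 0.119)/0.206116 = 119 days (vs. the pure-advection estimate x/v = 119 d).

119 days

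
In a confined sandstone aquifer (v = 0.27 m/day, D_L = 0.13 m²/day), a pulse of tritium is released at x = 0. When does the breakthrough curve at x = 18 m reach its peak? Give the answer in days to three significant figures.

64.9 days

For the 1D instantaneous-source solution, setting ∂C/∂t = 0 at fixed x gives v²t² + 2Dt − x² = 0, so t = (√(D² + v²x²) − D)/v².
√(D² + v²x²) = √(0.13² + 0.27² × 18²) = 4.862; v² = 0.0729.
t = (4.862 − 0.13)/0.0729 = 64.9 days (vs. the pure-advection estimate x/v = 66.7 d).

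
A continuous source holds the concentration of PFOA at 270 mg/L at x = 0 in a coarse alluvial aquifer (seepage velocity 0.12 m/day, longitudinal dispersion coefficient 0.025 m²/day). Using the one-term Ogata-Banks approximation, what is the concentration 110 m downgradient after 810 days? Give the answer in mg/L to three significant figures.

For a continuous step input, C/C₀ ≈ ½·erfc((x−vt)/(2√(Dt))).
vt = 0.12 × 810 = 97.2 m and 2√(Dt) = 2√(0.025 × 810) = 9.000 m.
Argument (x−vt)/(2√(Dt)) = (110 − 97.2)/9.000 = 1.422; ½·erfc(1.422) = 0.02216.
C = 270 × 0.02216 = 5.98 mg/L.

5.98 mg/L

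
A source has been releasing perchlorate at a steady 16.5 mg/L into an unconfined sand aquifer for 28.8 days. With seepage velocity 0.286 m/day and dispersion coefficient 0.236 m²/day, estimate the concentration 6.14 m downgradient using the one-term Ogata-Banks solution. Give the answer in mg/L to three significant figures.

For a continuous step input, C/C₀ ≈ ½·erfc((x−vt)/(2√(Dt))).
vt = 0.286 × 28.8 = 8.2368 m and 2√(Dt) = 2√(0.236 × 28.8) = 5.214 m.
Argument (x−vt)/(2√(Dt)) = (6.14 − 8.2368)/5.214 = -0.4021; ½·erfc(-0.4021) = 0.7152.
C = 16.5 × 0.7152 = 11.8 mg/L.

11.8 mg/L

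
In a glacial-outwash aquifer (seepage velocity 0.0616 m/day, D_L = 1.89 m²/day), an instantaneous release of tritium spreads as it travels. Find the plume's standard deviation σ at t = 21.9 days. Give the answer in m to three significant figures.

9.10 m

Dispersive spreading gives a Gaussian with σ² = 2Dt; advection only shifts the center.
σ = √(2 × 1.89 × 21.9) = 9.10 m.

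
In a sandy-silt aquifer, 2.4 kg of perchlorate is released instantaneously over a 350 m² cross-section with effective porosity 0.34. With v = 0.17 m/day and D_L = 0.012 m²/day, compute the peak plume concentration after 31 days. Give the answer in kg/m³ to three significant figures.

0.00933 kg/m³

The peak of an instantaneous 1D plume sits at x = vt; there the Gaussian factor is 1 and C_max = M/(n_e·A·√(4πDt)), where n_e·A is the pore area the mass is dissolved in.
√(4πDt) = √(4π × 0.012 × 31) = 2.162 m, so C_max = 2.4/(0.34 × 350 × 2.162) = 0.00933 kg/m³.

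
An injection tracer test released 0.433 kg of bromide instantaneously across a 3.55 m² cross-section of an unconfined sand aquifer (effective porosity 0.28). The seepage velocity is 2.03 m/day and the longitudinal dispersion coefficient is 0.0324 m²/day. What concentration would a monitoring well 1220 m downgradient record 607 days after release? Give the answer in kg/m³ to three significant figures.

0.00416 kg/m³

For an instantaneous plane source, C(x,t) = M/(n_e·A·√(4πDt)) · exp(−(x−vt)²/(4Dt)), with n_e·A the pore (flow) area.
Plume center vt = 2.03 × 607 = 1232.21 m, so the well at 1220 m is 12.21 m upgradient of the peak.
√(4πDt) = 15.72 m, giving peak height M/(n_e·A·√(4πDt)) = 0.433/(0.28 × 3.55 × 15.72) = 0.02771 kg/m³.
(x−vt)²/(4Dt) = (-12.21)²/(4 × 0.0324 × 607) = 1.895; exp(−1.895) = 0.1503.
C = 0.02771 × 0.1503 = 0.00416 kg/m³.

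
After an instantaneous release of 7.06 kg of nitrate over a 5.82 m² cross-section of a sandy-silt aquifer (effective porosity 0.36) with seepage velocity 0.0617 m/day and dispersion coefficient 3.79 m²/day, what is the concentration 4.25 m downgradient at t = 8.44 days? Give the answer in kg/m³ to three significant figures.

0.151 kg/m³

For an instantaneous plane source, C(x,t) = M/(n_e·A·√(4πDt)) · exp(−(x−vt)²/(4Dt)), with n_e·A the pore (flow) area.
Plume center vt = 0.0617 × 8.44 = 0.520748 m, so the well at 4.25 m is 3.729252 m downgradient of the peak.
√(4πDt) = 20.05 m, giving peak height M/(n_e·A·√(4πDt)) = 7.06/(0.36 × 5.82 × 20.05) = 0.1681 kg/m³.
(x−vt)²/(4Dt) = (3.729252)²/(4 × 3.79 × 8.44) = 0.1087; exp(−0.1087) = 0.8970.
C = 0.1681 × 0.8970 = 0.151 kg/m³.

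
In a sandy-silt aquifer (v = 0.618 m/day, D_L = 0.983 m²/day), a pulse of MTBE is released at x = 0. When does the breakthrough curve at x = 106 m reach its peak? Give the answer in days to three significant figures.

169 days

For the 1D instantaneous-source solution, setting ∂C/∂t = 0 at fixed x gives v²t² + 2Dt − x² = 0, so t = (√(D² + v²x²) − D)/v².
√(D² + v²x²) = √(0.983² + 0.618² × 106²) = 65.52; v² = 0.381924.
t = (65.52 − 0.983)/0.381924 = 169 days (vs. the pure-advection estimate x/v = 172 d).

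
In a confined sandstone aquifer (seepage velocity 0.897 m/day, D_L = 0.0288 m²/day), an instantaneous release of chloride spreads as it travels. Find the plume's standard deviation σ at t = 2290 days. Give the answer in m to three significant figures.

11.5 m

Dispersive spreading gives a Gaussian with σ² = 2Dt; advection only shifts the center.
σ = √(2 × 0.0288 × 2290) = 11.5 m.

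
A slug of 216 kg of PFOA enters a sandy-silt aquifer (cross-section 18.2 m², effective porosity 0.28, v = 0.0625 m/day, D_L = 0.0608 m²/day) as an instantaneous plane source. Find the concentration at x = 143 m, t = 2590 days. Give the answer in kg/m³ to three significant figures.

0.541 kg/m³

For an instantaneous plane source, C(x,t) = M/(n_e·A·√(4πDt)) · exp(−(x−vt)²/(4Dt)), with n_e·A the pore (flow) area.
Plume center vt = 0.0625 × 2590 = 161.875 m, so the well at 143 m is 18.875 m upgradient of the peak.
√(4πDt) = 44.48 m, giving peak height M/(n_e·A·√(4πDt)) = 216/(0.28 × 18.2 × 44.48) = 0.9529 kg/m³.
(x−vt)²/(4Dt) = (-18.875)²/(4 × 0.0608 × 2590) = 0.5656; exp(−0.5656) = 0.5680.
C = 0.9529 × 0.5680 = 0.541 kg/m³.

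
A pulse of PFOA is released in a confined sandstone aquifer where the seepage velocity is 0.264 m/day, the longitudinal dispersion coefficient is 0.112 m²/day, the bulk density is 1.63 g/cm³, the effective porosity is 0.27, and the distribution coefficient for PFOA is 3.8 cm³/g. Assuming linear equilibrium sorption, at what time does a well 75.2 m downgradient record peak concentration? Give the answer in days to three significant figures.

Retardation factor R = 1 + ρ_b·K_d/n = 1 + 1.63 × 3.8/0.27 = 23.94.
Sorption retards both mechanisms: v_R = v/R = 0.01103 m/day, D_R = D/R = 0.004678 m²/day.
Peak time from v_R²t² + 2D_R t − x² = 0: t = (√(D_R² + v_R²x²) − D_R)/v_R².
√(D_R² + v_R²x²) = √(0.004678² + 0.01103² × 75.2²) = 0.8295; v_R² = 0.0001217.
t = (0.8295 − 0.004678)/0.0001217 = 6780 days.

6780 days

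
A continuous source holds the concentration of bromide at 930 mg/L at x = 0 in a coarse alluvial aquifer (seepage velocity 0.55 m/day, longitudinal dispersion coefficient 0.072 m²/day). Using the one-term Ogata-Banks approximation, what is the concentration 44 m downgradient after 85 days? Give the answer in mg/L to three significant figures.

729 mg/L

For a continuous step input, C/C₀ ≈ ½·erfc((x−vt)/(2√(Dt))).
vt = 0.55 × 85 = 46.75 m and 2√(Dt) = 2√(0.072 × 85) = 4.948 m.
Argument (x−vt)/(2√(Dt)) = (44 − 46.75)/4.948 = -0.5558; ½·erfc(-0.5558) = 0.7841.
C = 930 × 0.7841 = 729 mg/L.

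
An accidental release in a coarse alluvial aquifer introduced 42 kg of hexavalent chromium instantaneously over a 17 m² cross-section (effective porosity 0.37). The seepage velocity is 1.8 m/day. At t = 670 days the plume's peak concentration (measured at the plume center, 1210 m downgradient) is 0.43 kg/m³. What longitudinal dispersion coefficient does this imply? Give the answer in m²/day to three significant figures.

At the plume center C_max = M/(n_e·A·√(4πDt)), so D = M²/(4πt·(n_e·A·C_max)²).
n_e·A·C_max = 0.37 × 17 × 0.43 = 2.705 kg/m.
D = 42²/(4π × 670 × 2.705²) = 0.0286 m²/day.

0.0286 m²/day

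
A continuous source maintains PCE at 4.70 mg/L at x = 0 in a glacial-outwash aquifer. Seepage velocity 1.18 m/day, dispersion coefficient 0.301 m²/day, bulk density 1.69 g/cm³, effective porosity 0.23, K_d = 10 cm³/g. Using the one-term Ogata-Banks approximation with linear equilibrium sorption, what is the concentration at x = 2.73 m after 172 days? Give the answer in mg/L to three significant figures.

2.34 mg/L

Retardation factor R = 1 + ρ_b·K_d/n = 1 + 1.69 × 10/0.23 = 74.48.
Sorption retards both mechanisms: v_R = v/R = 0.01584 m/day, D_R = D/R = 0.004041 m²/day.
v_R·t = 0.01584 × 172 = 2.72448 m; 2√(D_R t) = 1.667 m; argument = (2.73 − 2.72448)/1.667 = 0.003311.
C = C₀ × ½·erfc(0.003311) = 4.70 × 0.4981 = 2.34 mg/L.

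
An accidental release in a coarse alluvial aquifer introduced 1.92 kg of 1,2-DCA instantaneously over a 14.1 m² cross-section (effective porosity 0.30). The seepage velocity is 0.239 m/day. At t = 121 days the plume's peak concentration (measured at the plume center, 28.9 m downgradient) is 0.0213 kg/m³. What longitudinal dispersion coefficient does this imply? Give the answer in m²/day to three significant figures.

At the plume center C_max = M/(n_e·A·√(4πDt)), so D = M²/(4πt·(n_e·A·C_max)²).
n_e·A·C_max = 0.30 × 14.1 × 0.0213 = 0.09010 kg/m.
D = 1.92²/(4π × 121 × 0.09010²) = 0.299 m²/day.

0.299 m²/day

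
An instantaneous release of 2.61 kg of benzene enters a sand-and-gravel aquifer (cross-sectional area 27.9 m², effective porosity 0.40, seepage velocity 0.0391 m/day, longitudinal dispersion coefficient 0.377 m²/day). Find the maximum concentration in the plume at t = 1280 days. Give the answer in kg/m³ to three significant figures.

The peak of an instantaneous 1D plume sits at x = vt; there the Gaussian factor is 1 and C_max = M/(n_e·A·√(4πDt)), where n_e·A is the pore area the mass is dissolved in.
√(4πDt) = √(4π × 0.377 × 1280) = 77.87 m, so C_max = 2.61/(0.40 × 27.9 × 77.87) = 0.00300 kg/m³.

0.00300 kg/m³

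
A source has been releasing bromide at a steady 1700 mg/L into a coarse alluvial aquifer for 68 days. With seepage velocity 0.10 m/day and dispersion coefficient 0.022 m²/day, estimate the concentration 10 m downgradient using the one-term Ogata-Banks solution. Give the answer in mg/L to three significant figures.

54.7 mg/L

For a continuous step input, C/C₀ ≈ ½·erfc((x−vt)/(2√(Dt))).
vt = 0.10 × 68 = 6.8 m and 2√(Dt) = 2√(0.022 × 68) = 2.446 m.
Argument (x−vt)/(2√(Dt)) = (10 − 6.8)/2.446 = 1.308; ½·erfc(1.308) = 0.03217.
C = 1700 × 0.03217 = 54.7 mg/L.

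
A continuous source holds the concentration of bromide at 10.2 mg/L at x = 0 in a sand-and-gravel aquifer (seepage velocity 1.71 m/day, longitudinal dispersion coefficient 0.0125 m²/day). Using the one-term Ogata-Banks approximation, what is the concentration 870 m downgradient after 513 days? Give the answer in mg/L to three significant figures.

9.98 mg/L

For a continuous step input, C/C₀ ≈ ½·erfc((x−vt)/(2√(Dt))).
vt = 1.71 × 513 = 877.23 m and 2√(Dt) = 2√(0.0125 × 513) = 5.065 m.
Argument (x−vt)/(2√(Dt)) = (870 − 877.23)/5.065 = -1.427; ½·erfc(-1.427) = 0.9782.
C = 10.2 × 0.9782 = 9.98 mg/L.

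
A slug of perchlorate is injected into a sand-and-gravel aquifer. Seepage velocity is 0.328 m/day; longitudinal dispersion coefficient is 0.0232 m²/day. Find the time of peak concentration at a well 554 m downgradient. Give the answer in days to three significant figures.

1690 days

For the 1D instantaneous-source solution, setting ∂C/∂t = 0 at fixed x gives v²t² + 2Dt − x² = 0, so t = (√(D² + v²x²) − D)/v².
√(D² + v²x²) = √(0.0232² + 0.328² × 554²) = 181.7; v² = 0.107584.
t = (181.7 − 0.0232)/0.107584 = 1690 days (vs. the pure-advection estimate x/v = 1690 d).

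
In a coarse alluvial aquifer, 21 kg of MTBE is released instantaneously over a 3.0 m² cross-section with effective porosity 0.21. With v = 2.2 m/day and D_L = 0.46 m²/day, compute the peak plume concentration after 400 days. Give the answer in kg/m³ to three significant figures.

The peak of an instantaneous 1D plume sits at x = vt; there the Gaussian factor is 1 and C_max = M/(n_e·A·√(4πDt)), where n_e·A is the pore area the mass is dissolved in.
√(4πDt) = √(4π × 0.46 × 400) = 48.09 m, so C_max = 21/(0.21 × 3.0 × 48.09) = 0.693 kg/m³.

0.693 kg/m³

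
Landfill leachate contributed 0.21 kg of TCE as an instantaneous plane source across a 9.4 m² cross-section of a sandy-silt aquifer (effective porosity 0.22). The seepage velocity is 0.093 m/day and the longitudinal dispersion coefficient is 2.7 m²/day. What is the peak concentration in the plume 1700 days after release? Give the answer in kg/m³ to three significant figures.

The peak of an instantaneous 1D plume sits at x = vt; there the Gaussian factor is 1 and C_max = M/(n_e·A·√(4πDt)), where n_e·A is the pore area the mass is dissolved in.
√(4πDt) = √(4π × 2.7 × 1700) = 240.2 m, so C_max = 0.21/(0.22 × 9.4 × 240.2) = 0.000423 kg/m³.

0.000423 kg/m³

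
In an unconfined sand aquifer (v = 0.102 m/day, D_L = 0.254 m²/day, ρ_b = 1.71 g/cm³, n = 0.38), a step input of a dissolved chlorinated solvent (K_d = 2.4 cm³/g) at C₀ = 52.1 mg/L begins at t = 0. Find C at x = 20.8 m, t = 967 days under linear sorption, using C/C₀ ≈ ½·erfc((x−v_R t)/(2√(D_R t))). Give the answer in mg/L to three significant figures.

1.40 mg/L

Retardation factor R = 1 + ρ_b·K_d/n = 1 + 1.71 × 2.4/0.38 = 11.80.
Sorption retards both mechanisms: v_R = v/R = 0.008644 m/day, D_R = D/R = 0.02153 m²/day.
v_R·t = 0.008644 × 967 = 8.358748 m; 2√(D_R t) = 9.126 m; argument = (20.8 − 8.358748)/9.126 = 1.363.
C = C₀ × ½·erfc(1.363) = 52.1 × 0.02695 = 1.40 mg/L.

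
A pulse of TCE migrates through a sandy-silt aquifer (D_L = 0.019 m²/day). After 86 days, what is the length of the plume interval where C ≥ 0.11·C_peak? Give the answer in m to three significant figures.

The plume is Gaussian with σ = √(2Dt) = √(2 × 0.019 × 86) = 1.808 m.
C/C_peak = exp(−Δx²/(2σ²)) = 0.11 ⇒ Δx = σ·√(−2 ln 0.11) = 1.808 × 2.101 = 3.799 m.
Width = 2Δx = 7.60 m.

7.60 m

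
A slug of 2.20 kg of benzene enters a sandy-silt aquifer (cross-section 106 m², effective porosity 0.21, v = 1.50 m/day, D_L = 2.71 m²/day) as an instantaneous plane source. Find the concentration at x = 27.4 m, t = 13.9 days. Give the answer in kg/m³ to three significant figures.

For an instantaneous plane source, C(x,t) = M/(n_e·A·√(4πDt)) · exp(−(x−vt)²/(4Dt)), with n_e·A the pore (flow) area.
Plume center vt = 1.50 × 13.9 = 20.85 m, so the well at 27.4 m is 6.55 m downgradient of the peak.
√(4πDt) = 21.76 m, giving peak height M/(n_e·A·√(4πDt)) = 2.20/(0.21 × 106 × 21.76) = 0.004542 kg/m³.
(x−vt)²/(4Dt) = (6.55)²/(4 × 2.71 × 13.9) = 0.2847; exp(−0.2847) = 0.7522.
C = 0.004542 × 0.7522 = 0.00342 kg/m³.

0.00342 kg/m³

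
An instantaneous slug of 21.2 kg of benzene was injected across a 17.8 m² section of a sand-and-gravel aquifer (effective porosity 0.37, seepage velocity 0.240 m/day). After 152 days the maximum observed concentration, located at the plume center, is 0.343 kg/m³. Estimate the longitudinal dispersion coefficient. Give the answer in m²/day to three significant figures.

0.0461 m²/day

At the plume center C_max = M/(n_e·A·√(4πDt)), so D = M²/(4πt·(n_e·A·C_max)²).
n_e·A·C_max = 0.37 × 17.8 × 0.343 = 2.259 kg/m.
D = 21.2²/(4π × 152 × 2.259²) = 0.0461 m²/day.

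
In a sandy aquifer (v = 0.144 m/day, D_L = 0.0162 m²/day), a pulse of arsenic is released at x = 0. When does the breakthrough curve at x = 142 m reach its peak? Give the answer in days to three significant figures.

For the 1D instantaneous-source solution, setting ∂C/∂t = 0 at fixed x gives v²t² + 2Dt − x² = 0, so t = (√(D² + v²x²) − D)/v².
√(D² + v²x²) = √(0.0162² + 0.144² × 142²) = 20.45; v² = 0.020736.
t = (20.45 − 0.0162)/0.020736 = 985 days (vs. the pure-advection estimate x/v = 986 d).

985 days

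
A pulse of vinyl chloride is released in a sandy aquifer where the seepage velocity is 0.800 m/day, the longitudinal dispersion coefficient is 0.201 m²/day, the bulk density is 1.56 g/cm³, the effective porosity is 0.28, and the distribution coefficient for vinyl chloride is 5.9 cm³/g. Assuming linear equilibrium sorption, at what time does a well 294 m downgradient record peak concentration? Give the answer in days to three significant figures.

Retardation factor R = 1 + ρ_b·K_d/n = 1 + 1.56 × 5.9/0.28 = 33.87.
Sorption retards both mechanisms: v_R = v/R = 0.02362 m/day, D_R = D/R = 0.005934 m²/day.
Peak time from v_R²t² + 2D_R t − x² = 0: t = (√(D_R² + v_R²x²) − D_R)/v_R².
√(D_R² + v_R²x²) = √(0.005934² + 0.02362² × 294²) = 6.944; v_R² = 0.0005579.
t = (6.944 − 0.005934)/0.0005579 = 12400 days.

12400 days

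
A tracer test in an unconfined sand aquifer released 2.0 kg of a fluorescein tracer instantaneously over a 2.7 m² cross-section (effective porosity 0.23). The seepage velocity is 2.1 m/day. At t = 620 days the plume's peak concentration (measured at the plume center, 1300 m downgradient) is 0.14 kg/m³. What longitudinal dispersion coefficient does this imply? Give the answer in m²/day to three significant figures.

At the plume center C_max = M/(n_e·A·√(4πDt)), so D = M²/(4πt·(n_e·A·C_max)²).
n_e·A·C_max = 0.23 × 2.7 × 0.14 = 0.08694 kg/m.
D = 2.0²/(4π × 620 × 0.08694²) = 0.0679 m²/day.

0.0679 m²/day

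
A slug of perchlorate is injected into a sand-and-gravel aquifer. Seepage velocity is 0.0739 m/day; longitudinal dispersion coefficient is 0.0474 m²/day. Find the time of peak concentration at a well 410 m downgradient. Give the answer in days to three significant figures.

5540 days

For the 1D instantaneous-source solution, setting ∂C/∂t = 0 at fixed x gives v²t² + 2Dt − x² = 0, so t = (√(D² + v²x²) − D)/v².
√(D² + v²x²) = √(0.0474² + 0.0739² × 410²) = 30.30; v² = 0.00546121.
t = (30.30 − 0.0474)/0.00546121 = 5540 days (vs. the pure-advection estimate x/v = 5550 d).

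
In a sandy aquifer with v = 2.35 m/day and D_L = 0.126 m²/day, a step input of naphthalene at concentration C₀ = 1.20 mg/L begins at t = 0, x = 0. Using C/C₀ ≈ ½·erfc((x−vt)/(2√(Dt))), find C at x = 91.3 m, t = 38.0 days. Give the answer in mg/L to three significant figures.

0.311 mg/L

For a continuous step input, C/C₀ ≈ ½·erfc((x−vt)/(2√(Dt))).
vt = 2.35 × 38.0 = 89.3 m and 2√(Dt) = 2√(0.126 × 38.0) = 4.376 m.
Argument (x−vt)/(2√(Dt)) = (91.3 − 89.3)/4.376 = 0.4570; ½·erfc(0.4570) = 0.2590.
C = 1.20 × 0.2590 = 0.311 mg/L.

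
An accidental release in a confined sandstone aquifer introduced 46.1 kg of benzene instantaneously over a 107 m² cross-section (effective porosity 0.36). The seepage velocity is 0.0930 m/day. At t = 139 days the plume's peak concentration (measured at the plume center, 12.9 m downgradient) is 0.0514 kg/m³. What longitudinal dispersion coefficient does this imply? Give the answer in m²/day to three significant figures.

At the plume center C_max = M/(n_e·A·√(4πDt)), so D = M²/(4πt·(n_e·A·C_max)²).
n_e·A·C_max = 0.36 × 107 × 0.0514 = 1.980 kg/m.
D = 46.1²/(4π × 139 × 1.980²) = 0.310 m²/day.

0.310 m²/day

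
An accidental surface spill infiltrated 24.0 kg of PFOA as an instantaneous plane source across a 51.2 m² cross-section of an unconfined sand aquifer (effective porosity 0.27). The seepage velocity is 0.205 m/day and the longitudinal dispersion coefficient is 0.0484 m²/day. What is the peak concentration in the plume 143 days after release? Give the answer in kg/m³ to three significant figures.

0.186 kg/m³

The peak of an instantaneous 1D plume sits at x = vt; there the Gaussian factor is 1 and C_max = M/(n_e·A·√(4πDt)), where n_e·A is the pore area the mass is dissolved in.
√(4πDt) = √(4π × 0.0484 × 143) = 9.326 m, so C_max = 24.0/(0.27 × 51.2 × 9.326) = 0.186 kg/m³.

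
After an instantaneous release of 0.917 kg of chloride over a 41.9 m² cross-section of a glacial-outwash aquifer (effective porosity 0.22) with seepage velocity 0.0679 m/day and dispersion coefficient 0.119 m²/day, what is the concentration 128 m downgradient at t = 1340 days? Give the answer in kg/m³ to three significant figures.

For an instantaneous plane source, C(x,t) = M/(n_e·A·√(4πDt)) · exp(−(x−vt)²/(4Dt)), with n_e·A the pore (flow) area.
Plume center vt = 0.0679 × 1340 = 90.986 m, so the well at 128 m is 37.014 m downgradient of the peak.
√(4πDt) = 44.76 m, giving peak height M/(n_e·A·√(4πDt)) = 0.917/(0.22 × 41.9 × 44.76) = 0.002223 kg/m³.
(x−vt)²/(4Dt) = (37.014)²/(4 × 0.119 × 1340) = 2.148; exp(−2.148) = 0.1167.
C = 0.002223 × 0.1167 = 0.000259 kg/m³.

0.000259 kg/m³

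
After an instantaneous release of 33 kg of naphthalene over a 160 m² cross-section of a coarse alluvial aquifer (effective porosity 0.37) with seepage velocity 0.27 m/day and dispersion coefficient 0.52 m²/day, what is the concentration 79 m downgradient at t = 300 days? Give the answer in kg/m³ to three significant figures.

For an instantaneous plane source, C(x,t) = M/(n_e·A·√(4πDt)) · exp(−(x−vt)²/(4Dt)), with n_e·A the pore (flow) area.
Plume center vt = 0.27 × 300 = 81 m, so the well at 79 m is 2 m upgradient of the peak.
√(4πDt) = 44.28 m, giving peak height M/(n_e·A·√(4πDt)) = 33/(0.37 × 160 × 44.28) = 0.01259 kg/m³.
(x−vt)²/(4Dt) = (-2)²/(4 × 0.52 × 300) = 0.006410; exp(−0.006410) = 0.9936.
C = 0.01259 × 0.9936 = 0.0125 kg/m³.

0.0125 kg/m³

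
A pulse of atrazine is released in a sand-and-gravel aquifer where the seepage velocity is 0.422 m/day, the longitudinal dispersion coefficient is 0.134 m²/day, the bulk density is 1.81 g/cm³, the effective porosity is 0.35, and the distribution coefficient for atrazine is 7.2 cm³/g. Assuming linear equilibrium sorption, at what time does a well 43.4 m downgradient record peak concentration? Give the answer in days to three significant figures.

Retardation factor R = 1 + ρ_b·K_d/n = 1 + 1.81 × 7.2/0.35 = 38.23.
Sorption retards both mechanisms: v_R = v/R = 0.01104 m/day, D_R = D/R = 0.003505 m²/day.
Peak time from v_R²t² + 2D_R t − x² = 0: t = (√(D_R² + v_R²x²) − D_R)/v_R².
√(D_R² + v_R²x²) = √(0.003505² + 0.01104² × 43.4²) = 0.4791; v_R² = 0.0001219.
t = (0.4791 − 0.003505)/0.0001219 = 3900 days.

3900 days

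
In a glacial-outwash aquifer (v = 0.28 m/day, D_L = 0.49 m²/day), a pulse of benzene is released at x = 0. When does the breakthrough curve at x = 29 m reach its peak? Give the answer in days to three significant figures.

For the 1D instantaneous-source solution, setting ∂C/∂t = 0 at fixed x gives v²t² + 2Dt − x² = 0, so t = (√(D² + v²x²) − D)/v².
√(D² + v²x²) = √(0.49² + 0.28² × 29²) = 8.135; v² = 0.0784.
t = (8.135 − 0.49)/0.0784 = 97.5 days (vs. the pure-advection estimate x/v = 104 d).

97.5 days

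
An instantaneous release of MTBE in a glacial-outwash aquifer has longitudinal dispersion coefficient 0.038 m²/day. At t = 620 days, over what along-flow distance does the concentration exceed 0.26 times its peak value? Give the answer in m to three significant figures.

22.5 m

The plume is Gaussian with σ = √(2Dt) = √(2 × 0.038 × 620) = 6.864 m.
C/C_peak = exp(−Δx²/(2σ²)) = 0.26 ⇒ Δx = σ·√(−2 ln 0.26) = 6.864 × 1.641 = 11.26 m.
Width = 2Δx = 22.5 m.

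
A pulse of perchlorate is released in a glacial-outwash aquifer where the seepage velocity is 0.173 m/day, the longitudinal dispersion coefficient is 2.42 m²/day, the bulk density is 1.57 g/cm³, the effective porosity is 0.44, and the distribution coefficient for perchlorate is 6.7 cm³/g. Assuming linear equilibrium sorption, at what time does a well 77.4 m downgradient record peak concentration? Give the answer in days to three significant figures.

Retardation factor R = 1 + ρ_b·K_d/n = 1 + 1.57 × 6.7/0.44 = 24.91.
Sorption retards both mechanisms: v_R = v/R = 0.006945 m/day, D_R = D/R = 0.09715 m²/day.
Peak time from v_R²t² + 2D_R t − x² = 0: t = (√(D_R² + v_R²x²) − D_R)/v_R².
√(D_R² + v_R²x²) = √(0.09715² + 0.006945² × 77.4²) = 0.5463; v_R² = 4.823e-05.
t = (0.5463 − 0.09715)/4.823e-05 = 9310 days.

9310 days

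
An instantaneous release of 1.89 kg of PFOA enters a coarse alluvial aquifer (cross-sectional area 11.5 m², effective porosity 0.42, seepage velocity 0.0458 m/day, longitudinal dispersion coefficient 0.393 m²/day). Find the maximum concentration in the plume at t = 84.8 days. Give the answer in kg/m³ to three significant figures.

The peak of an instantaneous 1D plume sits at x = vt; there the Gaussian factor is 1 and C_max = M/(n_e·A·√(4πDt)), where n_e·A is the pore area the mass is dissolved in.
√(4πDt) = √(4π × 0.393 × 84.8) = 20.46 m, so C_max = 1.89/(0.42 × 11.5 × 20.46) = 0.0191 kg/m³.

0.0191 kg/m³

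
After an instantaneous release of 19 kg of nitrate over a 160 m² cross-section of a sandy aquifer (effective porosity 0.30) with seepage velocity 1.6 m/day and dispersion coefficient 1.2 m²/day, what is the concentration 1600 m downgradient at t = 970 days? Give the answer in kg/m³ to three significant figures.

For an instantaneous plane source, C(x,t) = M/(n_e·A·√(4πDt)) · exp(−(x−vt)²/(4Dt)), with n_e·A the pore (flow) area.
Plume center vt = 1.6 × 970 = 1552 m, so the well at 1600 m is 48 m downgradient of the peak.
√(4πDt) = 120.9 m, giving peak height M/(n_e·A·√(4πDt)) = 19/(0.30 × 160 × 120.9) = 0.003274 kg/m³.
(x−vt)²/(4Dt) = (48)²/(4 × 1.2 × 970) = 0.4948; exp(−0.4948) = 0.6097.
C = 0.003274 × 0.6097 = 0.00200 kg/m³.

0.00200 kg/m³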